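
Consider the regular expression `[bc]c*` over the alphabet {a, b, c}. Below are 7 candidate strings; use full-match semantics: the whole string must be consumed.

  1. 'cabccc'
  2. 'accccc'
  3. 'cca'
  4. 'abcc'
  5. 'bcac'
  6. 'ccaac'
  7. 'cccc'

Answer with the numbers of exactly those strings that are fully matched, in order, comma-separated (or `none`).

7

1 → no match
2 → no match
3 → no match
4 → no match
5 → no match
6 → no match
7 → match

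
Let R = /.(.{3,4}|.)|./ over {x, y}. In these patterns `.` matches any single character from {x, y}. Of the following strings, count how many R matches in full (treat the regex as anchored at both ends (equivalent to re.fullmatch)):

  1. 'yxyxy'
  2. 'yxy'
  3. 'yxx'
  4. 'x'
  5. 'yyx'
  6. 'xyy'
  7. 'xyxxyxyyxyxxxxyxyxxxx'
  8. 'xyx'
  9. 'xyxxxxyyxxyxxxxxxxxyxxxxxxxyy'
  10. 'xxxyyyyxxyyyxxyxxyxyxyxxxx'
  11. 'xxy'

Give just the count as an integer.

1. 'yxyxy' → match
2. 'yxy' → no match
3. 'yxx' → no match
4. 'x' → match
5. 'yyx' → no match
6. 'xyy' → no match
7 → no match
8. 'xyx' → no match
9 → no match
10 → no match
11. 'xxy' → no match
Total matched: 2

2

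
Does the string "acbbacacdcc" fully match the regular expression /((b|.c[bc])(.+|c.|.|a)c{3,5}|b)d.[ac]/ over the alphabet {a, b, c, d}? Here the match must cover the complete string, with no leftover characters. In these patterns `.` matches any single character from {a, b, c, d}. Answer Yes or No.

No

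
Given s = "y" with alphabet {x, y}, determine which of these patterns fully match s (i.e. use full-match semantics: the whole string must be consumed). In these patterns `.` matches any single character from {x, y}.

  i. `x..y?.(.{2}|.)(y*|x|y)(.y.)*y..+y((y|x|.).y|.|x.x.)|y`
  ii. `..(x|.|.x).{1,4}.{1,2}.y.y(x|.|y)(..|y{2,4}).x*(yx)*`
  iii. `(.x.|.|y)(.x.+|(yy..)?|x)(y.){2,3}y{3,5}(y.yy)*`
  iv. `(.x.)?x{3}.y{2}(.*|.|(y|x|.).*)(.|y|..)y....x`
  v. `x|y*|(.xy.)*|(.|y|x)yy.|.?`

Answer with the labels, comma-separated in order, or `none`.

i, v

i → match
ii → no match
iii → no match
iv → no match — must end with "x"
v → match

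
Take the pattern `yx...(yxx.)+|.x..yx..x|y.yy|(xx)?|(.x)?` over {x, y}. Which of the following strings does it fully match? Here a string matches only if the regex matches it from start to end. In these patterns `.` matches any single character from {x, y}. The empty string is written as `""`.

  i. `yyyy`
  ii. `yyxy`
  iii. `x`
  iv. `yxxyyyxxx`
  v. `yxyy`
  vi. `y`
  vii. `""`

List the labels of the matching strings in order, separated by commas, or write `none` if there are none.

i, iv, v, vii

i → match
ii → no match
iii → no match
iv → match
v → match
vi → no match
vii → match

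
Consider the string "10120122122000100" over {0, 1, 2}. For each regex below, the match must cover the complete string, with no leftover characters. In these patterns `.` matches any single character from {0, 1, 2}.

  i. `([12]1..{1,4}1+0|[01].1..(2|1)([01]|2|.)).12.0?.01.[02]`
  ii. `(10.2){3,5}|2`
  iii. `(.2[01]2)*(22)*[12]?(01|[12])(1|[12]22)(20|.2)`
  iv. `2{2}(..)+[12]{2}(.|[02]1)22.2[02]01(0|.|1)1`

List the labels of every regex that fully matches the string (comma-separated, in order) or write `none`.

i → match
ii → no match — must end with "2"
iii → no match
iv → no match — must start with "2"

i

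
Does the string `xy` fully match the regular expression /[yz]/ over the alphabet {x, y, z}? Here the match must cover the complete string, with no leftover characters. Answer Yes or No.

No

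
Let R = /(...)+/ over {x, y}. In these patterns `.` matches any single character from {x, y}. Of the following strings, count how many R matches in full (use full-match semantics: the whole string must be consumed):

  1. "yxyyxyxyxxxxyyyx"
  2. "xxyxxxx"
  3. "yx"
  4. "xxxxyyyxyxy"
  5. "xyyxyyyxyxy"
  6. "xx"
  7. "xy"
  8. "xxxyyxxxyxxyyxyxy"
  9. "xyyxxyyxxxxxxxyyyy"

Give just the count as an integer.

1

1 → no match
2 → no match
3 → no match
4 → no match
5 → no match
6 → no match
7 → no match
8 → no match
9 → match
Total matched: 1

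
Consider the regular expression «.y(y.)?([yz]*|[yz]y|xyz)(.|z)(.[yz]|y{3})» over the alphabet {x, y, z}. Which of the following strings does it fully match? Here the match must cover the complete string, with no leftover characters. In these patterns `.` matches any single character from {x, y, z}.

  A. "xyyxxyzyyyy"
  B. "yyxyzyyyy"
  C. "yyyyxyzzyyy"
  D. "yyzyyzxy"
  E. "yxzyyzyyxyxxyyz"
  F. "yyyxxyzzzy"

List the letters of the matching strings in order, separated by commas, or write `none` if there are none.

A → match
B → match
C → match
D → match
E → no match
F → match

A, B, C, D, F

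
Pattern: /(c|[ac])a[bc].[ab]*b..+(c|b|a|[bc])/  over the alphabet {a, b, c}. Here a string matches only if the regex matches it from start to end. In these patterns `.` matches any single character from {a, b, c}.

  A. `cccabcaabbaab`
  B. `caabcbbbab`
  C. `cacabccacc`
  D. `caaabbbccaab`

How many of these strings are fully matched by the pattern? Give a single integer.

A → no match
B → no match
C → match
D → no match
Total matched: 1

1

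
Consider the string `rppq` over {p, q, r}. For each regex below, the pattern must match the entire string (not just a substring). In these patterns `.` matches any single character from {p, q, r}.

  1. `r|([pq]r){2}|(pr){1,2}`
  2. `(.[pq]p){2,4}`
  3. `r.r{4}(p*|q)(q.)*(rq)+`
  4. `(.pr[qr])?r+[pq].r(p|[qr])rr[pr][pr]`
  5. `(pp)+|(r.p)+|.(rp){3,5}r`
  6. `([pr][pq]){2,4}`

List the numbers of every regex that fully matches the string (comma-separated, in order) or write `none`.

6

1 → no match
2 → no match — must end with `p`
3 → no match — must end with `rq`
4 → no match
5 → no match
6 → match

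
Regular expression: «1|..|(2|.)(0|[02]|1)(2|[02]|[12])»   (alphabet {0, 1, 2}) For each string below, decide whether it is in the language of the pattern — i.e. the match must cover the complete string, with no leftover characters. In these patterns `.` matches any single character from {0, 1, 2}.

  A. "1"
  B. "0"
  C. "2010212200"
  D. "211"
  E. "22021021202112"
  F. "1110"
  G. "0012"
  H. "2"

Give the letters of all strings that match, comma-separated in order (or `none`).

A, D

A → match
B → no match
C → no match
D → match
E → no match
F → no match
G → no match
H → no match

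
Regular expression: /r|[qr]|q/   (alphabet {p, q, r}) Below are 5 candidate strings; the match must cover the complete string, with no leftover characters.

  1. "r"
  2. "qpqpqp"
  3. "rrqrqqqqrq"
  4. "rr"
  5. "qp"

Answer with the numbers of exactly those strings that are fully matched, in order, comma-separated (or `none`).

1 → match
2 → no match
3 → no match
4 → no match
5 → no match

1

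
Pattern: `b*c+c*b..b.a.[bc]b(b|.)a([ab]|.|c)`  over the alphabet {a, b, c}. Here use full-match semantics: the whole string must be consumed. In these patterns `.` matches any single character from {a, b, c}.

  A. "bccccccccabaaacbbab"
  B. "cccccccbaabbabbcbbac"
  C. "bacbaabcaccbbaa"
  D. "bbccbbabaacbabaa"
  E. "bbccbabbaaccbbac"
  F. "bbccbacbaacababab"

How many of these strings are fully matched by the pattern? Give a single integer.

1

A → no match
B → no match
C → no match
D → no match
E → match
F → no match
Total matched: 1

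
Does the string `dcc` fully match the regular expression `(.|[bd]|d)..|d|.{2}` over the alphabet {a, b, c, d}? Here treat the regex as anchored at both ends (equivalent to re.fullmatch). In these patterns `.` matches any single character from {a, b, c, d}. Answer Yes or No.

Yes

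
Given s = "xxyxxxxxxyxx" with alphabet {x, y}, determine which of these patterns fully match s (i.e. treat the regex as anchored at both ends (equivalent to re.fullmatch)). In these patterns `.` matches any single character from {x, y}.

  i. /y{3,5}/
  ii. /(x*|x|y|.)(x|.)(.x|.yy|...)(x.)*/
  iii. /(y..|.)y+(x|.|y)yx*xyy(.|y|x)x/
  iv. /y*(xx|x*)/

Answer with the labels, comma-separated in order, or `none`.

ii

i → no match — must start with "y"
ii → match
iii → no match
iv → no match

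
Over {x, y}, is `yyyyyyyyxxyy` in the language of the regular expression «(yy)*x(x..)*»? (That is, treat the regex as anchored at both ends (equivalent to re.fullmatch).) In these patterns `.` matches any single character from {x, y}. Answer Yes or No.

Yes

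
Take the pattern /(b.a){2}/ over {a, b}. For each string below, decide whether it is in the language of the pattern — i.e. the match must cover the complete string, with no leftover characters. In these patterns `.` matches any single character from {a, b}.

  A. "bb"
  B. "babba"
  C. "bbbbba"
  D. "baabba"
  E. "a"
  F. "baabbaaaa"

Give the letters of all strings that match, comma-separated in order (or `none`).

A → no match — must end with "a"
B → no match
C → no match
D → match
E → no match — must start with "b"
F → no match

D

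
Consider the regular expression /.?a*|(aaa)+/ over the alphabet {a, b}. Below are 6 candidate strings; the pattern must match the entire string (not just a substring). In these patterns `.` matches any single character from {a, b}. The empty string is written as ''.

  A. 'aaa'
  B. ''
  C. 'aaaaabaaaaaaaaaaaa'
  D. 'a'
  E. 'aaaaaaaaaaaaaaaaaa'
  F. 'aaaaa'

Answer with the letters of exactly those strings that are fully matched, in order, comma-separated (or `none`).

A. 'aaa' → match
B. '' → match
C → no match
D. 'a' → match
E → match
F. 'aaaaa' → match

A, B, D, E, F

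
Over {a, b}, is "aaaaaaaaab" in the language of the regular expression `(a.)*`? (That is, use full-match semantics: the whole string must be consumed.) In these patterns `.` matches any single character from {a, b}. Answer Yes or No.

Yes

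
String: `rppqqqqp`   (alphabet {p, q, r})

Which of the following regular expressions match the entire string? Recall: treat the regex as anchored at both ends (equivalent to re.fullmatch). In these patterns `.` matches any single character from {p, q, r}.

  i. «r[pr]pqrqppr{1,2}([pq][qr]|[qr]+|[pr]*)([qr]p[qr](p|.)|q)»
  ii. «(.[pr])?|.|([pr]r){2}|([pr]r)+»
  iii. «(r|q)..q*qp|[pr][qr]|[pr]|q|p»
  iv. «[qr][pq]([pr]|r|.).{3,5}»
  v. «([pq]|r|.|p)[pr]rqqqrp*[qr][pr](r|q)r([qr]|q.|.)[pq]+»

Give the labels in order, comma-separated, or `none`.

i → no match
ii → no match
iii → match
iv → match
v → no match

iii, iv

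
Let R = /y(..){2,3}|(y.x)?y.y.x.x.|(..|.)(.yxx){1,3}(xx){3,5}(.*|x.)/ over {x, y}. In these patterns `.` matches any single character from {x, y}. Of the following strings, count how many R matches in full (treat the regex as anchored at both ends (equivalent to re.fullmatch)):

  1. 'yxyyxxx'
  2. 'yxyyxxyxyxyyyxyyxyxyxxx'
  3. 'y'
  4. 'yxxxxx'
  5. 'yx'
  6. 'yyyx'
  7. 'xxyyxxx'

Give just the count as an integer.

1 → match
2 → no match
3 → no match
4 → no match
5 → no match
6 → no match
7 → no match
Total matched: 1

1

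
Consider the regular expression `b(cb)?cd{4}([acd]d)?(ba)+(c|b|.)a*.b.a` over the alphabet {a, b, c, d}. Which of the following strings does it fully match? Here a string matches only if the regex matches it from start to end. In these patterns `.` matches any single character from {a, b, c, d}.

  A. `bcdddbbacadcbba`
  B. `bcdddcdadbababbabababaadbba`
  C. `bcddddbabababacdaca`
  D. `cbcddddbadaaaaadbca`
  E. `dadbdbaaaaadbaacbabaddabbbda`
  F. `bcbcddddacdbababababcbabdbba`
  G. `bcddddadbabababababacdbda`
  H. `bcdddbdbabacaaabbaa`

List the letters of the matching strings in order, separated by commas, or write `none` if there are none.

A → no match
B → no match
C → no match
D → no match — must start with `b`
E → no match — must start with `b`
F → no match
G → match
H → no match

G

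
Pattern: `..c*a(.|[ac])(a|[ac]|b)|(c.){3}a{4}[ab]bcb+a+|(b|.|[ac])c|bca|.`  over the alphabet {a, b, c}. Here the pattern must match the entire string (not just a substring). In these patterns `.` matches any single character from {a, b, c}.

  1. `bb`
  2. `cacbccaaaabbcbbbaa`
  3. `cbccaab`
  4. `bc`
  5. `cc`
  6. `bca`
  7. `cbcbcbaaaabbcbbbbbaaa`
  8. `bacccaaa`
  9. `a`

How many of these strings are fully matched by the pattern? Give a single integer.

8

1 → no match
2 → match
3 → match
4 → match
5 → match
6 → match
7 → match
8 → match
9 → match
Total matched: 8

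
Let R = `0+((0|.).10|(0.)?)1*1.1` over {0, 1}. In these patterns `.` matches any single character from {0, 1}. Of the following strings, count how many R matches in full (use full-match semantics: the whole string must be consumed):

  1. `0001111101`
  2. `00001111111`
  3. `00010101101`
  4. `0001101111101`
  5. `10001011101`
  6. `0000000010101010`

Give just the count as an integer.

1. `0001111101` → match
2. `00001111111` → match
3. `00010101101` → match
4 → match
5. `10001011101` → no match — must start with `0`
6 → no match — must end with `1`
Total matched: 4

4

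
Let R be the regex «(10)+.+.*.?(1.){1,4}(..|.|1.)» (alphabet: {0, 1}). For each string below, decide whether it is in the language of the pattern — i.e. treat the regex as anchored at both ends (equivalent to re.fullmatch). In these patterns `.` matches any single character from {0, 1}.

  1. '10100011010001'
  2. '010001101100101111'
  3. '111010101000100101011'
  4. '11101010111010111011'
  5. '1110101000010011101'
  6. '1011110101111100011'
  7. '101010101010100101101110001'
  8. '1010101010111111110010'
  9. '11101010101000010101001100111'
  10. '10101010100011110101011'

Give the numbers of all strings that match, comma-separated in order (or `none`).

1 → no match
2 → no match — must start with '10'
3 → no match — must start with '10'
4 → no match — must start with '10'
5 → no match — must start with '10'
6 → no match
7 → no match
8 → no match
9 → no match — must start with '10'
10 → match

10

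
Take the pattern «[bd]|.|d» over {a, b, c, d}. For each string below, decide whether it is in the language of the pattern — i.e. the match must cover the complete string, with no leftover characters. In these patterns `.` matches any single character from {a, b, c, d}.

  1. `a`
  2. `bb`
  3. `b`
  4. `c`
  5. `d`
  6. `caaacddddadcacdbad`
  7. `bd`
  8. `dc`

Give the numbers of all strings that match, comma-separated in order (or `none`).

1 → match
2 → no match
3 → match
4 → match
5 → match
6 → no match
7 → no match
8 → no match

1, 3, 4, 5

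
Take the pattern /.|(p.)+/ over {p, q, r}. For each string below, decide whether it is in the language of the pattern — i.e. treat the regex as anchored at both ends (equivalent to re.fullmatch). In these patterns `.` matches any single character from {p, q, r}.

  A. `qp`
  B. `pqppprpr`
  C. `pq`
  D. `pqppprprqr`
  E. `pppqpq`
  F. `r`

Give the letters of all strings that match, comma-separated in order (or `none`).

A. `qp` → no match
B. `pqppprpr` → match
C. `pq` → match
D. `pqppprprqr` → no match
E. `pppqpq` → match
F. `r` → match

B, C, E, F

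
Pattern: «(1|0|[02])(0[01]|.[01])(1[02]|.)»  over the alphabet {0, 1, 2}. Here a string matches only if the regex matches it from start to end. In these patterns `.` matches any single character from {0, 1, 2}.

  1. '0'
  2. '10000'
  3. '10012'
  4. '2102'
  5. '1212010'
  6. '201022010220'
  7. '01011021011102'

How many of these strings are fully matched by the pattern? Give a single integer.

1 → no match
2 → no match
3 → match
4 → match
5 → no match
6 → no match
7 → no match
Total matched: 2

2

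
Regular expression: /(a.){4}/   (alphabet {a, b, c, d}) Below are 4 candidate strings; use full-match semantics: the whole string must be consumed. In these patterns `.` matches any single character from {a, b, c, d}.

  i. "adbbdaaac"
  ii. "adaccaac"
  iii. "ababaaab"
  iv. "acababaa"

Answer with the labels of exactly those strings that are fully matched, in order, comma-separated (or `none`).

i → no match
ii → no match
iii → match
iv → match

iii, iv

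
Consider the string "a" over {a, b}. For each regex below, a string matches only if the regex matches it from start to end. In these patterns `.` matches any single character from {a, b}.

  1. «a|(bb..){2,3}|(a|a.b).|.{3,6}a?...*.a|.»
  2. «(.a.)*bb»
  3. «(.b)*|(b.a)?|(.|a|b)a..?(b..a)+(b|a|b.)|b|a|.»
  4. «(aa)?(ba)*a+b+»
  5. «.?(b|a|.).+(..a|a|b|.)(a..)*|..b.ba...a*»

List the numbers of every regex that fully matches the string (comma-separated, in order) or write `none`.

1 → match
2 → no match — must end with "bb"
3 → match
4 → no match — must end with "b"
5 → no match

1, 3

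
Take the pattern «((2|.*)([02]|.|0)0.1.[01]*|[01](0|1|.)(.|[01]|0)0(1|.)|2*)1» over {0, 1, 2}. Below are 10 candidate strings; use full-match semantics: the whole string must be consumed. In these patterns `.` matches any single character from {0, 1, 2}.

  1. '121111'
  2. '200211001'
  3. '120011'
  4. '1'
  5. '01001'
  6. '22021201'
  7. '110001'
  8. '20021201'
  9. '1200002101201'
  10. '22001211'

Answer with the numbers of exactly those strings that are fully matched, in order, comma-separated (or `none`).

2, 3, 4, 6, 7, 8, 10

1 → no match
2 → match
3 → match
4 → match
5 → no match
6 → match
7 → match
8 → match
9 → no match
10 → match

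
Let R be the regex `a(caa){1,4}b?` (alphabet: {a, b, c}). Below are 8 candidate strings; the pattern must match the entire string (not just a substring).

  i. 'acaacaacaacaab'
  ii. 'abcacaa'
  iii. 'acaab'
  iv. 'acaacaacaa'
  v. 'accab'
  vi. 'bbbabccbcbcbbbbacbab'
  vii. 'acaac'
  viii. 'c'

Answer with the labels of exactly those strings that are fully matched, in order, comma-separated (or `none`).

i → match
ii → no match — must start with 'acaa'
iii → match
iv → match
v → no match — must start with 'acaa'
vi → no match — must start with 'acaa'
vii → no match
viii → no match — must start with 'acaa'

i, iii, iv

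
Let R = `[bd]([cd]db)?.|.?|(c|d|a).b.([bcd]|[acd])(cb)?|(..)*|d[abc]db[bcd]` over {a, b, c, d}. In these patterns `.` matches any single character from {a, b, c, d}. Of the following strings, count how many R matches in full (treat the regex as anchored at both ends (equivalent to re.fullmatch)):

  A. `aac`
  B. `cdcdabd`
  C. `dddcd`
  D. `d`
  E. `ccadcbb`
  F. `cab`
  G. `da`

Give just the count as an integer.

2

A. `aac` → no match
B. `cdcdabd` → no match
C. `dddcd` → no match
D. `d` → match
E. `ccadcbb` → no match
F. `cab` → no match
G. `da` → match
Total matched: 2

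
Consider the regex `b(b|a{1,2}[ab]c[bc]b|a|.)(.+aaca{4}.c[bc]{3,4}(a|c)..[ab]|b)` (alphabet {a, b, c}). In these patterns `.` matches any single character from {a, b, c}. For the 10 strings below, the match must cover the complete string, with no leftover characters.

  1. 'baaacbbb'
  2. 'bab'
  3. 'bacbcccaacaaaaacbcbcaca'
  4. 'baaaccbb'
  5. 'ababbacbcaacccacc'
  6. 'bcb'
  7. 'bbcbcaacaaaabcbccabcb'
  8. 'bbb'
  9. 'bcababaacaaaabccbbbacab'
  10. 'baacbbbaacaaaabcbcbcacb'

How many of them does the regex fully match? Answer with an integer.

9

1. 'baaacbbb' → match
2. 'bab' → match
3 → match
4. 'baaaccbb' → match
5 → no match — must start with 'b'
6. 'bcb' → match
7 → match
8. 'bbb' → match
9 → match
10 → match
Total matched: 9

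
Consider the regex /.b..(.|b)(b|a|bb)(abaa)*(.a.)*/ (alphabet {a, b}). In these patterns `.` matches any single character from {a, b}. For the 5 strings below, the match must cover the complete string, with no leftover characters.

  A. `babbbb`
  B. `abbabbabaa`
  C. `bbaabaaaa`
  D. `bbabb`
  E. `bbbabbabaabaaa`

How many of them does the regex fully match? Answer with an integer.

2

A → no match
B → match
C → match
D → no match
E → no match
Total matched: 2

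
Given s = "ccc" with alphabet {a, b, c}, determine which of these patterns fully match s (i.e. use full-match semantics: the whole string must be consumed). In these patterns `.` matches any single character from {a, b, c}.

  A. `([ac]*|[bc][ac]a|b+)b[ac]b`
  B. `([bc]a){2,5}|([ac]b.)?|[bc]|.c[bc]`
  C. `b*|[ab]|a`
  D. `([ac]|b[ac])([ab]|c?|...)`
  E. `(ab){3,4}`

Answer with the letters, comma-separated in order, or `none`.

B

A → no match — must end with "b"
B → match
C → no match
D → no match
E → no match — must start with "ab"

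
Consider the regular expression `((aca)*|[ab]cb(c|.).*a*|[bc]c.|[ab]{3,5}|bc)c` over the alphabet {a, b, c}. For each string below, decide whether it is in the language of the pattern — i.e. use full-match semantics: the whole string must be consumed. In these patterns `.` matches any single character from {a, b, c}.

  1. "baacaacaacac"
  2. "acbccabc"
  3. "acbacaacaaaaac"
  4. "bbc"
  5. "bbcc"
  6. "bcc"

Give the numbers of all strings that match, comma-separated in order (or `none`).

2, 3, 6

1 → no match
2 → match
3 → match
4 → no match
5 → no match
6 → match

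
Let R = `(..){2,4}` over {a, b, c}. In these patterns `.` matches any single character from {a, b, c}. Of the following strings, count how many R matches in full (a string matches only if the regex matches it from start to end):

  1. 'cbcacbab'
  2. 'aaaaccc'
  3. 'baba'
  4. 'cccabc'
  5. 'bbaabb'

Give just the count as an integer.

1 → match
2 → no match
3 → match
4 → match
5 → match
Total matched: 4

4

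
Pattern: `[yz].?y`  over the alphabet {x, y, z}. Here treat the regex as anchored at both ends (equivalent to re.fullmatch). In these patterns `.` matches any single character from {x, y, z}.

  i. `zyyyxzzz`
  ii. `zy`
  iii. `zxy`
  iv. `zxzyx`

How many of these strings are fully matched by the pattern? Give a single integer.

2

i → no match — must end with `y`
ii → match
iii → match
iv → no match — must end with `y`
Total matched: 2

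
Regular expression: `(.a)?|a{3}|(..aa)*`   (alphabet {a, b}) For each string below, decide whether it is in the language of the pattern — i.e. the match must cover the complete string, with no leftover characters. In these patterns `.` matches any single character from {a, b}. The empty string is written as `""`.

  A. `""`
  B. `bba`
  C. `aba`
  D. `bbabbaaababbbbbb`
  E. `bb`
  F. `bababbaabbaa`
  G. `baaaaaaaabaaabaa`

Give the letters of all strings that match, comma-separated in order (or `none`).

A, G

A. `""` → match
B. `bba` → no match
C. `aba` → no match
D → no match
E. `bb` → no match
F. `bababbaabbaa` → no match
G → match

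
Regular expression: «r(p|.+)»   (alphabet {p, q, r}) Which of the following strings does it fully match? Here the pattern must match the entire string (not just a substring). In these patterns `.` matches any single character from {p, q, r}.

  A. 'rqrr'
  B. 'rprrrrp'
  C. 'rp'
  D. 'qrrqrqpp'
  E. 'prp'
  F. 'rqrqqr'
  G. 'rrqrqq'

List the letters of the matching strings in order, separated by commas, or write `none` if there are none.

A, B, C, F, G

A → match
B → match
C → match
D → no match — must start with 'r'
E → no match — must start with 'r'
F → match
G → match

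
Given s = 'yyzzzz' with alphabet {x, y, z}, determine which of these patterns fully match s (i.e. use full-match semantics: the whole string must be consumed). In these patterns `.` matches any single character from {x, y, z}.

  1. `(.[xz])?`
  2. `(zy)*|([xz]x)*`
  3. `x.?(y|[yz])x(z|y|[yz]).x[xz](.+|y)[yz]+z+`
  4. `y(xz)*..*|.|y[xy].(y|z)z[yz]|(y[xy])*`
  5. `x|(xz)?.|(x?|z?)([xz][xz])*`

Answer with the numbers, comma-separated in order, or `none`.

1 → no match
2 → no match
3 → no match — must start with 'x'
4 → match
5 → no match

4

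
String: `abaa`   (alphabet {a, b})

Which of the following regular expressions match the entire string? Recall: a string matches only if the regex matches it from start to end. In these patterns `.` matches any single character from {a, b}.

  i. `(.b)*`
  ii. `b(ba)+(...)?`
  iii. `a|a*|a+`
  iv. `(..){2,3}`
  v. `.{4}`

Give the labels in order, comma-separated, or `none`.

iv, v

i → no match
ii → no match — must start with `bba`
iii → no match
iv → match
v → match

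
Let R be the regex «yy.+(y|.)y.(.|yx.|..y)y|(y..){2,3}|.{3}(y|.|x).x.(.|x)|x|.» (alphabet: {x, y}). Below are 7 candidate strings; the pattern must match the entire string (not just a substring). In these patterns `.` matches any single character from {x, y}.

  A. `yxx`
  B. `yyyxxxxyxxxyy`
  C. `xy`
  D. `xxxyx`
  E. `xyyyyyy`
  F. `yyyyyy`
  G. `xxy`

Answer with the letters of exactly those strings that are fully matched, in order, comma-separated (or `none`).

A → no match
B → match
C → no match
D → no match
E → no match
F → match
G → no match

B, F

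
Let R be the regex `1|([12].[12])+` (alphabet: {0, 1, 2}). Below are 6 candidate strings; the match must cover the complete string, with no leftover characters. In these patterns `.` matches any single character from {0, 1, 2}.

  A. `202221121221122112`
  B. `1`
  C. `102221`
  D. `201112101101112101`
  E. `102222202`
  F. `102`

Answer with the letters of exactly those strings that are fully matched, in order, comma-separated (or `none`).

A, B, C, D, E, F

A → match
B. `1` → match
C. `102221` → match
D → match
E. `102222202` → match
F. `102` → match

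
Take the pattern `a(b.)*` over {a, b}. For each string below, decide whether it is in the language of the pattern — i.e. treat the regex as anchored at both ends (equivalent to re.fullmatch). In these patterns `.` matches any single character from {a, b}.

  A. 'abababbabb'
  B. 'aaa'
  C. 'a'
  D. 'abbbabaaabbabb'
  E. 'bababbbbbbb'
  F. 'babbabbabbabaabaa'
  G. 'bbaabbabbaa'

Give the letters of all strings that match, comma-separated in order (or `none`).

A → no match
B → no match
C → match
D → no match
E → no match — must start with 'a'
F → no match — must start with 'a'
G → no match — must start with 'a'

C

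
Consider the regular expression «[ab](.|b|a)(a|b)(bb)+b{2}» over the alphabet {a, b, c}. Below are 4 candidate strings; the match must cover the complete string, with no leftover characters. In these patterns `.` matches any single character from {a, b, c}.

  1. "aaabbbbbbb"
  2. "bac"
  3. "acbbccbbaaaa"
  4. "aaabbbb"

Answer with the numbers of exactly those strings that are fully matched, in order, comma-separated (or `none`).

4

1 → no match
2 → no match — must end with "b"
3 → no match — must end with "b"
4 → match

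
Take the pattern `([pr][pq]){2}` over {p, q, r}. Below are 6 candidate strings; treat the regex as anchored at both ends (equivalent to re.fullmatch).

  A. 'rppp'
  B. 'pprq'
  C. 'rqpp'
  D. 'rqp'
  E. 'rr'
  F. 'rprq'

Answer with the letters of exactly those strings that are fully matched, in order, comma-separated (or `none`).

A → match
B → match
C → match
D → no match
E → no match
F → match

A, B, C, F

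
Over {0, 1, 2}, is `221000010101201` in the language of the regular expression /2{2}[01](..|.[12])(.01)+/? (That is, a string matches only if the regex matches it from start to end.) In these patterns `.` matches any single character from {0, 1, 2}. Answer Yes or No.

No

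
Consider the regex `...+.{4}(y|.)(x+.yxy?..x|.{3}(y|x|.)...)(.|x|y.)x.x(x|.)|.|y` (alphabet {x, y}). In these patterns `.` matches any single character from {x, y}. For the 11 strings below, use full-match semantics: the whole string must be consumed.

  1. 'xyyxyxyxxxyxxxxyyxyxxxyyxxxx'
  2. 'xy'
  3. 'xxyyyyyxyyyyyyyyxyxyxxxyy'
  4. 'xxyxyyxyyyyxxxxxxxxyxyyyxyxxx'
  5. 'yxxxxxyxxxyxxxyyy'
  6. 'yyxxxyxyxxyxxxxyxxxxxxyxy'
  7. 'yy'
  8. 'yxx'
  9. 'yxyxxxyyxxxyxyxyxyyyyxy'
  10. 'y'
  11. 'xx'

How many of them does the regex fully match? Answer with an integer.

1 → match
2. 'xy' → no match
3 → no match
4 → no match
5 → no match
6 → match
7. 'yy' → no match
8. 'yxx' → no match
9 → no match
10. 'y' → match
11. 'xx' → no match
Total matched: 3

3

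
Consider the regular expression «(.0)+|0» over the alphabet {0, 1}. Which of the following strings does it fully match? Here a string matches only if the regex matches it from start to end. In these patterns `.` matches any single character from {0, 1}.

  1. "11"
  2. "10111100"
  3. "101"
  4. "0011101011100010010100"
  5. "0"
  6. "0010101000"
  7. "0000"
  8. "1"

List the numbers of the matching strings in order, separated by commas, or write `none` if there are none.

5, 6, 7

1 → no match — must end with "0"
2 → no match
3 → no match — must end with "0"
4 → no match
5 → match
6 → match
7 → match
8 → no match — must end with "0"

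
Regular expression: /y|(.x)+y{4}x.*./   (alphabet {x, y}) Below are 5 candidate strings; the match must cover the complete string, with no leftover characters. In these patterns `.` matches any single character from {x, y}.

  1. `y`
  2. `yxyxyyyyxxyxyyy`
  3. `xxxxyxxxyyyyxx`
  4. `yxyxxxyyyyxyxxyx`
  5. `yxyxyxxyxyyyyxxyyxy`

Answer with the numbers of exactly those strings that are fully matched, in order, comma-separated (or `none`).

1 → match
2 → match
3 → match
4 → match
5 → no match

1, 2, 3, 4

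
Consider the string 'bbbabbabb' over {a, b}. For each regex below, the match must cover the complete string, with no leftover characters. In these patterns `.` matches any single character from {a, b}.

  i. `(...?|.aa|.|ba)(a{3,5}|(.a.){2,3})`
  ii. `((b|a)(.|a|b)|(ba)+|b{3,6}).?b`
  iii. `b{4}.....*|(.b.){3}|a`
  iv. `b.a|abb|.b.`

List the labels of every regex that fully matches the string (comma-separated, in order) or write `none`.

i → no match
ii → no match
iii → match
iv → no match

iii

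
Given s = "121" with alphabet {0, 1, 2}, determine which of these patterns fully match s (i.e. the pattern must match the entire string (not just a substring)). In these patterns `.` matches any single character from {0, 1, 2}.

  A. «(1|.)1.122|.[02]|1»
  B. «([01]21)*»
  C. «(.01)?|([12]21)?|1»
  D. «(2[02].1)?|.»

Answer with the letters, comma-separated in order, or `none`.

A → no match
B → match
C → match
D → no match

B, C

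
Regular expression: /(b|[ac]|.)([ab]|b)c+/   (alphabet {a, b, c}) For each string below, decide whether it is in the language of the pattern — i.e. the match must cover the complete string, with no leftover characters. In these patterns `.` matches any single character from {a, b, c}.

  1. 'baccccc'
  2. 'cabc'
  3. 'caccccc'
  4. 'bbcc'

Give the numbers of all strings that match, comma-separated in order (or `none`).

1. 'baccccc' → match
2. 'cabc' → no match
3. 'caccccc' → match
4. 'bbcc' → match

1, 3, 4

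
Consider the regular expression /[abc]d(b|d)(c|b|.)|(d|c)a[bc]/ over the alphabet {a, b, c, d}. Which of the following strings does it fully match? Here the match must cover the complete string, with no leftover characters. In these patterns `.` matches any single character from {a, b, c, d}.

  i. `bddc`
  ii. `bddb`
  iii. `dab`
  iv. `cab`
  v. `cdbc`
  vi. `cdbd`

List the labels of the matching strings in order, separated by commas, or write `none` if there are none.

i → match
ii → match
iii → match
iv → match
v → match
vi → match

i, ii, iii, iv, v, vi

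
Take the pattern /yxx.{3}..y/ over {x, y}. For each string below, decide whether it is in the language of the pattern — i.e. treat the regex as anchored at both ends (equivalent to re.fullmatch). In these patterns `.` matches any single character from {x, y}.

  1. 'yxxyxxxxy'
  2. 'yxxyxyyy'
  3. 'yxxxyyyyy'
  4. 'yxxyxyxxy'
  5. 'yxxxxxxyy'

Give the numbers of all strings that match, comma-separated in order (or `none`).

1, 3, 4, 5

1 → match
2 → no match
3 → match
4 → match
5 → match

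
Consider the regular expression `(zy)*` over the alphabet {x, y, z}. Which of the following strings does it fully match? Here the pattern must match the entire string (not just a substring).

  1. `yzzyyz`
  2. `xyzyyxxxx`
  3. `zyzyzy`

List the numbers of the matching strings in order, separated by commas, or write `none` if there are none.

1 → no match
2 → no match
3 → match

3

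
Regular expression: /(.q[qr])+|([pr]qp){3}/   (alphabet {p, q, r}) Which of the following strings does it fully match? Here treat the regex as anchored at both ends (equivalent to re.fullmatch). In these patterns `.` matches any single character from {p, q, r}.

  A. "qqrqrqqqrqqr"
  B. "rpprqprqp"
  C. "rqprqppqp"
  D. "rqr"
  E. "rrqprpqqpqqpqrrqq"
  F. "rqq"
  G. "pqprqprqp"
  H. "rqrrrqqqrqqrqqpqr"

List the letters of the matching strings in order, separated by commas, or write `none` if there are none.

C, D, F, G

A → no match
B → no match
C → match
D → match
E → no match
F → match
G → match
H → no match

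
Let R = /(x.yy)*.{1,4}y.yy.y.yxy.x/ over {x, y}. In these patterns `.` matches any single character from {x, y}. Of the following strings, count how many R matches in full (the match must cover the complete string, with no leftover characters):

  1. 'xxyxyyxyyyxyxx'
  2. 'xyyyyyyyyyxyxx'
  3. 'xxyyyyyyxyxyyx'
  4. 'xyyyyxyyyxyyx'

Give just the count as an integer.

1 → match
2 → match
3 → match
4 → match
Total matched: 4

4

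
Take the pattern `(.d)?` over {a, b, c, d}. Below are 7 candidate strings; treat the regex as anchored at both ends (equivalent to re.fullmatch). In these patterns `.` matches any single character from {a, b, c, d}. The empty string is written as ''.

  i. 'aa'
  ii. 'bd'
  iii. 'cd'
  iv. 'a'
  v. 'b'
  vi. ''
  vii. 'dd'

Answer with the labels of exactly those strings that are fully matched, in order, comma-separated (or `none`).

i. 'aa' → no match
ii. 'bd' → match
iii. 'cd' → match
iv. 'a' → no match
v. 'b' → no match
vi. '' → match
vii. 'dd' → match

ii, iii, vi, vii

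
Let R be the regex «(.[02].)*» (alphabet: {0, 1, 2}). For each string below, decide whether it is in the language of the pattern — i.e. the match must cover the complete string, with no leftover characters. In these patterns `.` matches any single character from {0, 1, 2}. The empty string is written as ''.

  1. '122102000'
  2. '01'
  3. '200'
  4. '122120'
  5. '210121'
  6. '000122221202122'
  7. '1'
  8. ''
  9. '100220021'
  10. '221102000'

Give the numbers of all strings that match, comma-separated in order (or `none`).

1, 3, 4, 6, 8, 9, 10

1. '122102000' → match
2. '01' → no match
3. '200' → match
4. '122120' → match
5. '210121' → no match
6 → match
7. '1' → no match
8. '' → match
9. '100220021' → match
10. '221102000' → match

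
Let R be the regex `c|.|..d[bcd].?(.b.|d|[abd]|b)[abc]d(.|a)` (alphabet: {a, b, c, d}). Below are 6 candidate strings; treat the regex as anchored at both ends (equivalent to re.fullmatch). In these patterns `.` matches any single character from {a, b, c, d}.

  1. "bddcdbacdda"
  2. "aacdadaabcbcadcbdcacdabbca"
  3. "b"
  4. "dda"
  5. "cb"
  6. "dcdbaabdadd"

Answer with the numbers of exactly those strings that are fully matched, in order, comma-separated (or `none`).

3, 6

1 → no match
2 → no match
3 → match
4 → no match
5 → no match
6 → match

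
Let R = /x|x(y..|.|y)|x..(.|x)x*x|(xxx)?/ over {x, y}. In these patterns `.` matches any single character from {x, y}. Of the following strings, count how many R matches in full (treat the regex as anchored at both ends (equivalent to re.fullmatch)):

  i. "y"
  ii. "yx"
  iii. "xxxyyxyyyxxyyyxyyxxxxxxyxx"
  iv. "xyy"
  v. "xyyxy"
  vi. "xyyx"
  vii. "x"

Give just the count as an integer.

i → no match
ii → no match
iii → no match
iv → no match
v → no match
vi → match
vii → match
Total matched: 2

2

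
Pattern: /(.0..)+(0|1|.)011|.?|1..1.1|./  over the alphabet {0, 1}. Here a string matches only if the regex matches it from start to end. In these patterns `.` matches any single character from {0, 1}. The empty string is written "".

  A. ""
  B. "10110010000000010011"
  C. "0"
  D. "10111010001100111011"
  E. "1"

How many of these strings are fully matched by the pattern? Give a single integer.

5

A → match
B → match
C → match
D → match
E → match
Total matched: 5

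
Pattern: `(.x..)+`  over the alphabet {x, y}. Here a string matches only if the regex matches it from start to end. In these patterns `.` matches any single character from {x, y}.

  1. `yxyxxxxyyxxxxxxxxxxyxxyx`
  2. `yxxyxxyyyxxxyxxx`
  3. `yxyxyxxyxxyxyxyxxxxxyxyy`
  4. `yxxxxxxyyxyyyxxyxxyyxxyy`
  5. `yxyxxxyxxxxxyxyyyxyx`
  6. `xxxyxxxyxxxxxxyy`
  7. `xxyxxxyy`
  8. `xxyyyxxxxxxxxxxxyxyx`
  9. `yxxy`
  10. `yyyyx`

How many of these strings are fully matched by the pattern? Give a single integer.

9

1 → match
2 → match
3 → match
4 → match
5 → match
6 → match
7 → match
8 → match
9 → match
10 → no match
Total matched: 9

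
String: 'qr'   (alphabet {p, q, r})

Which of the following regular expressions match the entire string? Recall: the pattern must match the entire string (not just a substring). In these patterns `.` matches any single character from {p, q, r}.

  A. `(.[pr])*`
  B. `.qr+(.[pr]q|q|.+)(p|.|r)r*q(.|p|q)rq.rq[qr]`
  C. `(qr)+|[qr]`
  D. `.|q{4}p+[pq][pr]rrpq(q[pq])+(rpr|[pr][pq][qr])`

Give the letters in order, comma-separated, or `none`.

A → match
B → no match
C → match
D → no match

A, C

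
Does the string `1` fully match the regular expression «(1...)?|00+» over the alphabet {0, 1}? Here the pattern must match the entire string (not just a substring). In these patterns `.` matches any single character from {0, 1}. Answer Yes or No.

No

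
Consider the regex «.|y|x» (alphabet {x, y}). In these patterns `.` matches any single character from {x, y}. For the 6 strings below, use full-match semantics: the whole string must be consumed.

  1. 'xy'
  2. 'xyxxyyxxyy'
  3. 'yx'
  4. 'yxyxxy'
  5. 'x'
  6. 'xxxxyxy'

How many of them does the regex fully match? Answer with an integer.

1. 'xy' → no match
2. 'xyxxyyxxyy' → no match
3. 'yx' → no match
4. 'yxyxxy' → no match
5. 'x' → match
6. 'xxxxyxy' → no match
Total matched: 1

1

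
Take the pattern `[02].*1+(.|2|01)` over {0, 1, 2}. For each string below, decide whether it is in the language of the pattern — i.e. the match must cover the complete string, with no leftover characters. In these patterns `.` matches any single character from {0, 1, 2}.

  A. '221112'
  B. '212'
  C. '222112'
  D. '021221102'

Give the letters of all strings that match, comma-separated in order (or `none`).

A → match
B → match
C → match
D → no match

A, B, C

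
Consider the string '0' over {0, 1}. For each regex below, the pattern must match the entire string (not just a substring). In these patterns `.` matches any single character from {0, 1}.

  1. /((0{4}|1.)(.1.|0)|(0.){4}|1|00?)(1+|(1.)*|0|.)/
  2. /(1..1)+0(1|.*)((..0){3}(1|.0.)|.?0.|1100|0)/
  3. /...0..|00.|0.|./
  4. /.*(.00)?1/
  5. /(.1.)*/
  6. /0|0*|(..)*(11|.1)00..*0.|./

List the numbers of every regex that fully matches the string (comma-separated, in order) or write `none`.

1 → match
2 → no match — must start with '1'
3 → match
4 → no match — must end with '1'
5 → no match
6 → match

1, 3, 6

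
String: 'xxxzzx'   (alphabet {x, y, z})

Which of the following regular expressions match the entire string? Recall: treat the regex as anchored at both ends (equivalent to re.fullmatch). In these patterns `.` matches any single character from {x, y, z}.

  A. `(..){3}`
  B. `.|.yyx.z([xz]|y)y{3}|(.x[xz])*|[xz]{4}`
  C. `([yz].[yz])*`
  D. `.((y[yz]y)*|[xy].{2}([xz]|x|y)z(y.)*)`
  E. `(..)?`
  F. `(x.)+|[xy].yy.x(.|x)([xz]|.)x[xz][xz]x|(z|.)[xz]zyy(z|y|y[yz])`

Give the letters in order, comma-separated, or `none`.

A

A → match
B → no match
C → no match
D → no match
E → no match
F → no match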